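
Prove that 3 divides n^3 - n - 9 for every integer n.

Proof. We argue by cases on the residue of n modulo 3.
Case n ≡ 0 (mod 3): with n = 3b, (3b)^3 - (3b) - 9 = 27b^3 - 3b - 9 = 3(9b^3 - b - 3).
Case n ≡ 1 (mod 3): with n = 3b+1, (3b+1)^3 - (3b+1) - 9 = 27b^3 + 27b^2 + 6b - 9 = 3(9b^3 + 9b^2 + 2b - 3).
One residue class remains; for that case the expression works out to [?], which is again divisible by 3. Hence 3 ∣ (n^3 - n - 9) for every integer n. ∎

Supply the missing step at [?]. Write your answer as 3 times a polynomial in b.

3(9b^3 + 18b^2 + 11b - 1)

The residues treated are {0, 1}, so the missing case is n ≡ 2 (mod 3); write n = 3b+2.
Then (3b+2)^3 - (3b+2) - 9 = 27b^3 + 54b^2 + 33b - 3 = 3(9b^3 + 18b^2 + 11b - 1).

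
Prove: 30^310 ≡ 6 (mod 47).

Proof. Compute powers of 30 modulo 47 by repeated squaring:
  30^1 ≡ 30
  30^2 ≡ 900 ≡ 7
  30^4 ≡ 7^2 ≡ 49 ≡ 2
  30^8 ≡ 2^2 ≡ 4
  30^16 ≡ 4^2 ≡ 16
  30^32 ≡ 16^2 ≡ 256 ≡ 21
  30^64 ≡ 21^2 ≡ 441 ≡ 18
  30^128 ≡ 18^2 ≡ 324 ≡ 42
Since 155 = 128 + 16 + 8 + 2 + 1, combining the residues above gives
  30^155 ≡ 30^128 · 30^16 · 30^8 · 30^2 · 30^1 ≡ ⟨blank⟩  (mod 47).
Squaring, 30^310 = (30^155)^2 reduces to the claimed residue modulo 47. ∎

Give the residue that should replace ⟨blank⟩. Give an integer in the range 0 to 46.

30^128 · 30^16 · 30^8 · 30^2 · 30^1 ≡ 42 · 16 · 4 · 7 · 30 = 564480.
564480 mod 47 = 10, so 30^155 ≡ 10 (mod 47).

10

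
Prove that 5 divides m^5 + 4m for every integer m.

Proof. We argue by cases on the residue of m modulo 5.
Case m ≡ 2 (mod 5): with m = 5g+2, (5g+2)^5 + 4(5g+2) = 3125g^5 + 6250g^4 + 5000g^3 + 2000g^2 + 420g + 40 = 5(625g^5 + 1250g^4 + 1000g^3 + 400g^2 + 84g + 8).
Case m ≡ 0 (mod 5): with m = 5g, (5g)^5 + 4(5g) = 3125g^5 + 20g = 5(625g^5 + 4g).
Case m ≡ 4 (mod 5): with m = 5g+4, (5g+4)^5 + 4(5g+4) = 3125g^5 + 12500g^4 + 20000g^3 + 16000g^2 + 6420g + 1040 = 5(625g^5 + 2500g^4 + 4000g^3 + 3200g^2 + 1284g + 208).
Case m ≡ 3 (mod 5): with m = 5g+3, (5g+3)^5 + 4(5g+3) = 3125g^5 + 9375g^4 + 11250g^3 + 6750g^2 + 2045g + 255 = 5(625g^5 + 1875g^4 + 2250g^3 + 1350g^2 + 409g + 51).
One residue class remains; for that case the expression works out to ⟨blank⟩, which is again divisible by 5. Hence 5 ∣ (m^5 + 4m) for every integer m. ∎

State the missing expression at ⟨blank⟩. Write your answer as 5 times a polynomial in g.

5(625g^5 + 625g^4 + 250g^3 + 50g^2 + 9g + 1)

Only m ≡ 1 (mod 5) is unaccounted for. Put m = 5g+1:
(5g+1)^5 + 4(5g+1) expands to 3125g^5 + 3125g^4 + 1250g^3 + 250g^2 + 45g + 5,
and factoring out 5 leaves 5(625g^5 + 625g^4 + 250g^3 + 50g^2 + 9g + 1).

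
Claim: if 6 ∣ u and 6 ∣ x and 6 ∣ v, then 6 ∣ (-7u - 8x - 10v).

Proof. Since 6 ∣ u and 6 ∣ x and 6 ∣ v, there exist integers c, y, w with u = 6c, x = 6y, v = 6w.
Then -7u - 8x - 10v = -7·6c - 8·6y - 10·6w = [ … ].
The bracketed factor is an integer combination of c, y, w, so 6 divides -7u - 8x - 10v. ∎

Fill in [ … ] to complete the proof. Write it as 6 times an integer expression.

Each term has a factor of 6: -7·6c - 8·6y - 10·6w = 6·(-7c - 10w - 8y).
Since -7c - 10w - 8y is an integer, 6 ∣ (-7u - 8x - 10v).

6(-7c - 10w - 8y)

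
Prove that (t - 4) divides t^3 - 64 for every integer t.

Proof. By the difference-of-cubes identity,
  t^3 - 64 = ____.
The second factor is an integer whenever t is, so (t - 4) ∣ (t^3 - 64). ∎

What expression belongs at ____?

a^3 - b^3 = (a - b)(a^2 + ab + b^2). With a = t, b = 4:
t^3 - 64 = (t - 4)(t^2 + 4t + 16).

(t - 4)(t^2 + 4t + 16)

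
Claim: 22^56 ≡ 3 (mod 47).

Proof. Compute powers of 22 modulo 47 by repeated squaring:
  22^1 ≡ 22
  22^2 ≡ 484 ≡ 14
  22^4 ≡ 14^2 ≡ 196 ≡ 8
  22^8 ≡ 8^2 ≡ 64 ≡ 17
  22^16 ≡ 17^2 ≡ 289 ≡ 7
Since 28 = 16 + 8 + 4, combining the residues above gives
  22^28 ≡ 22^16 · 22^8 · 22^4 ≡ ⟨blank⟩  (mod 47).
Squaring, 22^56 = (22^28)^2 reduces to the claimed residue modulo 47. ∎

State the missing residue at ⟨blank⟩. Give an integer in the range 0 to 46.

22^16 · 22^8 · 22^4 ≡ 7 · 17 · 8 = 952.
952 mod 47 = 12, so 22^28 ≡ 12 (mod 47).

12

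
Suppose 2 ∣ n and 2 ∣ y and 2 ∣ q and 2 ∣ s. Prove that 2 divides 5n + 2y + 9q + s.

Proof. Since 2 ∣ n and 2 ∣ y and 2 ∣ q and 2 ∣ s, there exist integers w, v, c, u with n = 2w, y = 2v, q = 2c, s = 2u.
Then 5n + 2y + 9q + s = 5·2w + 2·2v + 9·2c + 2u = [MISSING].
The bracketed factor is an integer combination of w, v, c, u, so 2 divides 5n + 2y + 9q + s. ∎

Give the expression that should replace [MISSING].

2(9c + u + 2v + 5w)

Each term has a factor of 2: 5·2w + 2·2v + 9·2c + 2u = 2·(9c + u + 2v + 5w).
Since 9c + u + 2v + 5w is an integer, 2 ∣ (5n + 2y + 9q + s).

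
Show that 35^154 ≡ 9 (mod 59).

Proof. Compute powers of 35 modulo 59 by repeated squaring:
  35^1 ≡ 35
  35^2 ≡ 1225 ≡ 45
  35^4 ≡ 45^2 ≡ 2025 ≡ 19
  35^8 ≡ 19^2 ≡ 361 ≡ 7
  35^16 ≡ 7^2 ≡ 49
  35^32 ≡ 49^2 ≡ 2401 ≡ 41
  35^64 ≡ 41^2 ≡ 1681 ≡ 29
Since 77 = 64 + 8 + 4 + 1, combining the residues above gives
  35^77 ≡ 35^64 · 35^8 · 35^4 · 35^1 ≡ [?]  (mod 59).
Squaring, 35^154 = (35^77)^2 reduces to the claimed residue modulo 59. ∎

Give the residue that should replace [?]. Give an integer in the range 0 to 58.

3

Multiply the listed residues: 29 · 7 · 19 · 35 = 203 → 3857 → 134995.
Reducing modulo 59: 134995 = 2288·59 + 3, so 35^77 ≡ 3.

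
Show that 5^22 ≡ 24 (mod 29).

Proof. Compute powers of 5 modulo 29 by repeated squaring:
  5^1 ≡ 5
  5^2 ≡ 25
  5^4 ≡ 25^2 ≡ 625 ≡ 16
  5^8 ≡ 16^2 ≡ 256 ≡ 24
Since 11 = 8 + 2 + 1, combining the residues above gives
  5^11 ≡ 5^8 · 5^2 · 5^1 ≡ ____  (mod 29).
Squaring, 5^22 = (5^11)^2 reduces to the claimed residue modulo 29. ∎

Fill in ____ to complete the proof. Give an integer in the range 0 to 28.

5^8 · 5^2 · 5^1 ≡ 24 · 25 · 5 = 3000.
3000 mod 29 = 13, so 5^11 ≡ 13 (mod 29).

13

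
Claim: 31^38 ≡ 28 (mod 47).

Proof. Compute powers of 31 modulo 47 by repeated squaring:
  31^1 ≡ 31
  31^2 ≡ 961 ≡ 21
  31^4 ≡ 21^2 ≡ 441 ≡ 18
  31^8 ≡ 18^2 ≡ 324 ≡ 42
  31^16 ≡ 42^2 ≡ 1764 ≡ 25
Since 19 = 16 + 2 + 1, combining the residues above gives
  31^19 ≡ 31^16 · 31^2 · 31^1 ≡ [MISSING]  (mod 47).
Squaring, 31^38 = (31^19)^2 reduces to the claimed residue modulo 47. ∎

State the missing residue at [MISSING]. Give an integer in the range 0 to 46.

Multiply the listed residues: 25 · 21 · 31 = 525 → 16275.
Reducing modulo 47: 16275 = 346·47 + 13, so 31^19 ≡ 13.

13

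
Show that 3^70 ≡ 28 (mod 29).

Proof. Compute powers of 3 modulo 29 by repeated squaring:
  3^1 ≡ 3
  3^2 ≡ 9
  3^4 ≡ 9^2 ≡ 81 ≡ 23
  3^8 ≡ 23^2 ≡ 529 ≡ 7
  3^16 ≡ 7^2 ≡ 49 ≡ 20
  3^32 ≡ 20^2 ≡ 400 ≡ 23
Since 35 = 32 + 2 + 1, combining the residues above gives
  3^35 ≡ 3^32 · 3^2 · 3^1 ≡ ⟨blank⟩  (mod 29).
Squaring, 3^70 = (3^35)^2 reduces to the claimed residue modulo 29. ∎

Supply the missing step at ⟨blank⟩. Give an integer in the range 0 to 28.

12

3^32 · 3^2 · 3^1 ≡ 23 · 9 · 3 = 621.
621 mod 29 = 12, so 3^35 ≡ 12 (mod 29).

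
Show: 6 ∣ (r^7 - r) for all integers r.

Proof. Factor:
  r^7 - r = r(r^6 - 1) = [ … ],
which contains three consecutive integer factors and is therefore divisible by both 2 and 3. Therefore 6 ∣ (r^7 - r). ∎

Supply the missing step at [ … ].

r^6 - 1 = (r^2 - 1)(r^4 + r^2 + 1), and r^2 - 1 = (r-1)(r+1).
So r(r^6 - 1) = (r - 1)r(r + 1)(r^4 + r^2 + 1).

(r - 1)r(r + 1)(r^4 + r^2 + 1)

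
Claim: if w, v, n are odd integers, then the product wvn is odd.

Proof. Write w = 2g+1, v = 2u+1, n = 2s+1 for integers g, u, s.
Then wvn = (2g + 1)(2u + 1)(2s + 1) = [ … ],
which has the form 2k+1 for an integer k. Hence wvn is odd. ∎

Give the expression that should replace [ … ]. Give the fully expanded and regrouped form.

Expanding: (2g + 1)(2u + 1)(2s + 1) = 8gsu + 4gs + 4gu + 2g + 4su + 2s + 2u + 1.
Every term except the constant is even, so this is 2(4gsu + 2gs + 2gu + g + 2su + s + u) + 1,
and 4gsu + 2gs + 2gu + g + 2su + s + u ∈ ℤ gives the required form.

2(4gsu + 2gs + 2gu + g + 2su + s + u) + 1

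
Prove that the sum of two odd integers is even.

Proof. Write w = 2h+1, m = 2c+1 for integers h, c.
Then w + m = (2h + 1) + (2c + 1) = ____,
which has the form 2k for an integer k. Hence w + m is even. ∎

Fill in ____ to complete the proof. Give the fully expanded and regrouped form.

2(c + h + 1)

Expanding: (2h + 1) + (2c + 1) = 2c + 2h + 2.
Every term is even; pulling out the factor of 2 gives 2(c + h + 1).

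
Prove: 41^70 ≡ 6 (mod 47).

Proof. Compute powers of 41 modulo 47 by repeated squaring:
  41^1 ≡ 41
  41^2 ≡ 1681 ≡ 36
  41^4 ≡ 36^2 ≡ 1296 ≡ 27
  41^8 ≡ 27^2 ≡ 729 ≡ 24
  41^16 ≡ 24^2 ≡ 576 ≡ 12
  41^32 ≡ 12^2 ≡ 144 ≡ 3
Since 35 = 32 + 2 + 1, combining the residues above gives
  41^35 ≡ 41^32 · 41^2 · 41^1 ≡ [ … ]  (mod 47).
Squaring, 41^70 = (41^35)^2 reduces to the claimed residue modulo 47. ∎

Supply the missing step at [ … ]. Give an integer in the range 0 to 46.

10

Multiply the listed residues: 3 · 36 · 41 = 108 → 4428.
Reducing modulo 47: 4428 = 94·47 + 10, so 41^35 ≡ 10.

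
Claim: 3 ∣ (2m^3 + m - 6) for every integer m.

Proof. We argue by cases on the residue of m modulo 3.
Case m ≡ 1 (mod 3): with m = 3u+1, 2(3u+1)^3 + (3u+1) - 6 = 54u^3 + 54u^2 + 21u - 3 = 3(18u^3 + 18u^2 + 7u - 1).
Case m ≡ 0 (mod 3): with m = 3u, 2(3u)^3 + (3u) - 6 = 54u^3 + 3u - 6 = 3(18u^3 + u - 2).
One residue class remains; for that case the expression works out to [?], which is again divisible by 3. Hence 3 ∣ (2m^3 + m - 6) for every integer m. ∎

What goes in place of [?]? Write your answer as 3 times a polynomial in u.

3(18u^3 + 36u^2 + 25u + 4)

Only m ≡ 2 (mod 3) is unaccounted for. Put m = 3u+2:
2(3u+2)^3 + (3u+2) - 6 expands to 54u^3 + 108u^2 + 75u + 12,
and factoring out 3 leaves 3(18u^3 + 36u^2 + 25u + 4).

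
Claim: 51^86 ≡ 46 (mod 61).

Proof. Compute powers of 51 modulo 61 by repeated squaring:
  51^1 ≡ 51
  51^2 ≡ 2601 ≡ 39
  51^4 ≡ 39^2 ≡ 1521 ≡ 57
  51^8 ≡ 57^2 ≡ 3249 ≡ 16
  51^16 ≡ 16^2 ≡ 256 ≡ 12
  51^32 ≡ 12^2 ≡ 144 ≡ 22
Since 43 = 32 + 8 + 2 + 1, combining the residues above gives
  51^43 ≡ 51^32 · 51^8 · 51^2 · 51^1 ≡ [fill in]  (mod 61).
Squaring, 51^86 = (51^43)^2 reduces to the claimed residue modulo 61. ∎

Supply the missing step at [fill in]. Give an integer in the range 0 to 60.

31

51^32 · 51^8 · 51^2 · 51^1 ≡ 22 · 16 · 39 · 51 = 700128.
700128 mod 61 = 31, so 51^43 ≡ 31 (mod 61).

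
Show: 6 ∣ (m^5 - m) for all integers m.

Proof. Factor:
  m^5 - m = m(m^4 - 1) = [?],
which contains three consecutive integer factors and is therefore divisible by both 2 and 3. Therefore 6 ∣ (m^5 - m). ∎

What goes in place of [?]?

(m - 1)m(m + 1)(m^2 + 1)

m^4 - 1 = (m^2 - 1)(m^2 + 1), and m^2 - 1 = (m-1)(m+1).
So m(m^4 - 1) = (m - 1)m(m + 1)(m^2 + 1).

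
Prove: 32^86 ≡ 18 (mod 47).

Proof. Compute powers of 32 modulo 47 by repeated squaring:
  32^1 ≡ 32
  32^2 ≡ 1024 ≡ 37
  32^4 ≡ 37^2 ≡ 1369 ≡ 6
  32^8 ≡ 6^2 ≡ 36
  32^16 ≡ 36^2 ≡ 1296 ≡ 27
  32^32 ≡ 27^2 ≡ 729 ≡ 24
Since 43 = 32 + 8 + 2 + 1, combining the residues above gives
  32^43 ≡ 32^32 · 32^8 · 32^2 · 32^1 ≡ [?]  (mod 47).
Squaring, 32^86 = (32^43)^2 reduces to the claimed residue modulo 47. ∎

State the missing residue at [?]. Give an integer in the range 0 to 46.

32^32 · 32^8 · 32^2 · 32^1 ≡ 24 · 36 · 37 · 32 = 1022976.
1022976 mod 47 = 21, so 32^43 ≡ 21 (mod 47).

21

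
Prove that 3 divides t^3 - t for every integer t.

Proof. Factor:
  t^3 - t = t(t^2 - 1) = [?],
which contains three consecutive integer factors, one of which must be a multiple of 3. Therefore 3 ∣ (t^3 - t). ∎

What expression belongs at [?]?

(t - 1)t(t + 1)

t(t^2 - 1) = t(t - 1)(t + 1) = (t - 1)t(t + 1).
These three factors are consecutive integers, so their product is divisible by 3.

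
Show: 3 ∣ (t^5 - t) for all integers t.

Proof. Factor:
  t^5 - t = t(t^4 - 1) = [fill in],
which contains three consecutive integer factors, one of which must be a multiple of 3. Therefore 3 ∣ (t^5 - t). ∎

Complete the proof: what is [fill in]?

t^4 - 1 = (t^2 - 1)(t^2 + 1), and t^2 - 1 = (t-1)(t+1).
So t(t^4 - 1) = (t - 1)t(t + 1)(t^2 + 1).

(t - 1)t(t + 1)(t^2 + 1)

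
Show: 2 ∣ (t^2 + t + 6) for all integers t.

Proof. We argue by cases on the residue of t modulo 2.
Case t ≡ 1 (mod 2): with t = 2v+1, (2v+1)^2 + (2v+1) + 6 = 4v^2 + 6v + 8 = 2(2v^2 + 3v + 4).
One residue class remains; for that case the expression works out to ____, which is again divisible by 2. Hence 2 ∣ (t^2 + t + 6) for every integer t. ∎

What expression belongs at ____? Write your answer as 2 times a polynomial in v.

Only t ≡ 0 (mod 2) is unaccounted for. Put t = 2v:
(2v)^2 + (2v) + 6 expands to 4v^2 + 2v + 6,
and factoring out 2 leaves 2(2v^2 + v + 3).

2(2v^2 + v + 3)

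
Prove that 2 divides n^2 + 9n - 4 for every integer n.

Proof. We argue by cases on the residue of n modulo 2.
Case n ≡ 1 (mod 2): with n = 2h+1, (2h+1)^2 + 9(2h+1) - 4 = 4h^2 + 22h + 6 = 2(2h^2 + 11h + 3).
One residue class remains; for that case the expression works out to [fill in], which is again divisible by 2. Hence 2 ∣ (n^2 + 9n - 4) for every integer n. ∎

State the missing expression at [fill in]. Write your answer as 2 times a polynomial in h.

2(2h^2 + 9h - 2)

Only n ≡ 0 (mod 2) is unaccounted for. Put n = 2h:
(2h)^2 + 9(2h) - 4 expands to 4h^2 + 18h - 4,
and factoring out 2 leaves 2(2h^2 + 9h - 2).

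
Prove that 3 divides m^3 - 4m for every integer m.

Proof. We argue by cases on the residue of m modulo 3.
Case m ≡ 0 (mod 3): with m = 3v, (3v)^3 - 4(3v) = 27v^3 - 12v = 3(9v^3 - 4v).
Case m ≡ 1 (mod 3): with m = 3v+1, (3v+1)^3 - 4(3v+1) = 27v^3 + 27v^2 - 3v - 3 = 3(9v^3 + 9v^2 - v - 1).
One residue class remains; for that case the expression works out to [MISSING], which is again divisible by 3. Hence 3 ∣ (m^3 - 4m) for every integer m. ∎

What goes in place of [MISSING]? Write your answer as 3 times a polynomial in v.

3(9v^3 + 18v^2 + 8v)

The residues treated are {0, 1}, so the missing case is m ≡ 2 (mod 3); write m = 3v+2.
Then (3v+2)^3 - 4(3v+2) = 27v^3 + 54v^2 + 24v = 3(9v^3 + 18v^2 + 8v).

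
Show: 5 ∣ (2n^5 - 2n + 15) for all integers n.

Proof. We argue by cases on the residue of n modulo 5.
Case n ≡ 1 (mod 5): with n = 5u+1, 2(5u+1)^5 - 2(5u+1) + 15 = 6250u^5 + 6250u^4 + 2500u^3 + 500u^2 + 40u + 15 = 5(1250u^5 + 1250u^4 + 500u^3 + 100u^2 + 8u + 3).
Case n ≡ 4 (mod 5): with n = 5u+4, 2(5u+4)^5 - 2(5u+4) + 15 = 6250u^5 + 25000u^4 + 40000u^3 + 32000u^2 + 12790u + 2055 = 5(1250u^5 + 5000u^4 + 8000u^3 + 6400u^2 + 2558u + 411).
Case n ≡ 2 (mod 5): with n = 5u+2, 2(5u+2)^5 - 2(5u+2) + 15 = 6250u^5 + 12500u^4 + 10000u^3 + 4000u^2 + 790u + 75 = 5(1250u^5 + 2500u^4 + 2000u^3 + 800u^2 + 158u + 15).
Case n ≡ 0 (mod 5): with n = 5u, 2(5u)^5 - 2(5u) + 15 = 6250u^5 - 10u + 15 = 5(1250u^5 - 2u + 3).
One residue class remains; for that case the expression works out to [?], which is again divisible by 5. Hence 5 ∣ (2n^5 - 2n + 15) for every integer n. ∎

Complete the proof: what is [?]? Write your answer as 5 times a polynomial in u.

The residues treated are {1, 4, 2, 0}, so the missing case is n ≡ 3 (mod 5); write n = 5u+3.
Then 2(5u+3)^5 - 2(5u+3) + 15 = 6250u^5 + 18750u^4 + 22500u^3 + 13500u^2 + 4040u + 495 = 5(1250u^5 + 3750u^4 + 4500u^3 + 2700u^2 + 808u + 99).

5(1250u^5 + 3750u^4 + 4500u^3 + 2700u^2 + 808u + 99)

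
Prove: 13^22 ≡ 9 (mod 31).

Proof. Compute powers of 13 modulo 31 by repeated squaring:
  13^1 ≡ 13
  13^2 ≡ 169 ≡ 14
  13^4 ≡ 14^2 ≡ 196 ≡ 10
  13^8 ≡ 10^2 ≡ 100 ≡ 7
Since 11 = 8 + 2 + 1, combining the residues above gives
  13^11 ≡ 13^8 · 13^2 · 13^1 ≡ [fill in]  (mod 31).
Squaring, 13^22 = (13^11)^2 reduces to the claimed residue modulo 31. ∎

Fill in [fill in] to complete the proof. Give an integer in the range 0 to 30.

Multiply the listed residues: 7 · 14 · 13 = 98 → 1274.
Reducing modulo 31: 1274 = 41·31 + 3, so 13^11 ≡ 3.

3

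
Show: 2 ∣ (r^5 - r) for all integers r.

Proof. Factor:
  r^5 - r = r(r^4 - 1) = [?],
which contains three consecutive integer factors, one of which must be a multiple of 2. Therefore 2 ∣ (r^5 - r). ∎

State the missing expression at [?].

r^4 - 1 = (r^2 - 1)(r^2 + 1), and r^2 - 1 = (r-1)(r+1).
So r(r^4 - 1) = (r - 1)r(r + 1)(r^2 + 1).

(r - 1)r(r + 1)(r^2 + 1)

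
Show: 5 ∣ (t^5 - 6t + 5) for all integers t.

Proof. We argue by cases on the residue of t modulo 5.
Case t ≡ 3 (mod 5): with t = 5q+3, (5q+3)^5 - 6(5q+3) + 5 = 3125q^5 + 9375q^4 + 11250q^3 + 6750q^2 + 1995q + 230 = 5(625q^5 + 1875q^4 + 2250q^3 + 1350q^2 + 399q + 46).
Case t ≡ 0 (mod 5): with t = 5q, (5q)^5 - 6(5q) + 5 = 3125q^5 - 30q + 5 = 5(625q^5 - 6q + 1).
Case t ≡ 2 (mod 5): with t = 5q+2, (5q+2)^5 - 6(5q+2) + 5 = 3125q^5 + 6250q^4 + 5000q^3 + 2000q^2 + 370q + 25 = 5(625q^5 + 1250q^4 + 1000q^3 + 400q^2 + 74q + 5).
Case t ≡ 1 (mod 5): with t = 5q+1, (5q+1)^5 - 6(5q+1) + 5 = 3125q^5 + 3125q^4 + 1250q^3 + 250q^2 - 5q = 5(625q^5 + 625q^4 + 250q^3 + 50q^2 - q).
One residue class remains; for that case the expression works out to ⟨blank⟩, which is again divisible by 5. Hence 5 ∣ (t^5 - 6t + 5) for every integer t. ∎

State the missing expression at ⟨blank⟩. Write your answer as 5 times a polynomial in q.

5(625q^5 + 2500q^4 + 4000q^3 + 3200q^2 + 1274q + 201)

Only t ≡ 4 (mod 5) is unaccounted for. Put t = 5q+4:
(5q+4)^5 - 6(5q+4) + 5 expands to 3125q^5 + 12500q^4 + 20000q^3 + 16000q^2 + 6370q + 1005,
and factoring out 5 leaves 5(625q^5 + 2500q^4 + 4000q^3 + 3200q^2 + 1274q + 201).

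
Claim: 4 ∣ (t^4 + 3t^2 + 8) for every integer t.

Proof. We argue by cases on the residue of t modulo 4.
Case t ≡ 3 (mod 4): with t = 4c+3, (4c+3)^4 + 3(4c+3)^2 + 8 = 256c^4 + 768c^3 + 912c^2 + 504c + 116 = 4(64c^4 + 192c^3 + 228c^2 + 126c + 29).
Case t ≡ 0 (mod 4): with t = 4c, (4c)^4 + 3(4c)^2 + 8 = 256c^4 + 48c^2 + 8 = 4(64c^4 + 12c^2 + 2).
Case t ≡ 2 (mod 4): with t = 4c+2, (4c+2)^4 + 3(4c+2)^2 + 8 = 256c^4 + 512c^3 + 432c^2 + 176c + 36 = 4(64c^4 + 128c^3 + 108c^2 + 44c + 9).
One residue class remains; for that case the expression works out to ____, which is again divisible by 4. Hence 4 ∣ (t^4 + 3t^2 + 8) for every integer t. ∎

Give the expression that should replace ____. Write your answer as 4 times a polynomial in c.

The residues treated are {3, 0, 2}, so the missing case is t ≡ 1 (mod 4); write t = 4c+1.
Then (4c+1)^4 + 3(4c+1)^2 + 8 = 256c^4 + 256c^3 + 144c^2 + 40c + 12 = 4(64c^4 + 64c^3 + 36c^2 + 10c + 3).

4(64c^4 + 64c^3 + 36c^2 + 10c + 3)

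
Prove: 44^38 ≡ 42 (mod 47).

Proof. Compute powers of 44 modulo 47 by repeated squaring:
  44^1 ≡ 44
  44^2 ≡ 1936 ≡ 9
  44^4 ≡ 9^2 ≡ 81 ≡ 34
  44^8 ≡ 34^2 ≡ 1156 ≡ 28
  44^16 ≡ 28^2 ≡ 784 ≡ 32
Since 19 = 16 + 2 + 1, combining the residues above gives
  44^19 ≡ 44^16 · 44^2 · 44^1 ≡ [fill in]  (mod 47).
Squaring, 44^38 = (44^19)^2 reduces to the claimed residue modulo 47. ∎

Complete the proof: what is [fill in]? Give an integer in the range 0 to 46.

44^16 · 44^2 · 44^1 ≡ 32 · 9 · 44 = 12672.
12672 mod 47 = 29, so 44^19 ≡ 29 (mod 47).

29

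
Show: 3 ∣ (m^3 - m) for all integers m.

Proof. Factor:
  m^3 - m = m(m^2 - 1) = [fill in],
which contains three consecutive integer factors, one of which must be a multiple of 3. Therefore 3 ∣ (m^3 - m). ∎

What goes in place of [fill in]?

(m - 1)m(m + 1)

m(m^2 - 1) = m(m - 1)(m + 1) = (m - 1)m(m + 1).
These three factors are consecutive integers, so their product is divisible by 3.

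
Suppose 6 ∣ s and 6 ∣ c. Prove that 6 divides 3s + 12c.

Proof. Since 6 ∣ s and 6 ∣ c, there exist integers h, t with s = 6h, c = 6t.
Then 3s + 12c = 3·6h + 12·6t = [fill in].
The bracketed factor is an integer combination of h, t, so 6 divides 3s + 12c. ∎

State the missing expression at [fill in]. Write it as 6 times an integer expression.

6(3h + 12t)

Each term has a factor of 6: 3·6h + 12·6t = 6·(3h + 12t).
Since 3h + 12t is an integer, 6 ∣ (3s + 12c).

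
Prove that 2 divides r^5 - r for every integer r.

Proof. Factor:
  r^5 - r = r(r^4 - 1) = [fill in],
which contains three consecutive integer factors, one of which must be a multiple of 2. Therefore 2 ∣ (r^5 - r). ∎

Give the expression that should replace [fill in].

r^4 - 1 = (r^2 - 1)(r^2 + 1), and r^2 - 1 = (r-1)(r+1).
So r(r^4 - 1) = (r - 1)r(r + 1)(r^2 + 1).

(r - 1)r(r + 1)(r^2 + 1)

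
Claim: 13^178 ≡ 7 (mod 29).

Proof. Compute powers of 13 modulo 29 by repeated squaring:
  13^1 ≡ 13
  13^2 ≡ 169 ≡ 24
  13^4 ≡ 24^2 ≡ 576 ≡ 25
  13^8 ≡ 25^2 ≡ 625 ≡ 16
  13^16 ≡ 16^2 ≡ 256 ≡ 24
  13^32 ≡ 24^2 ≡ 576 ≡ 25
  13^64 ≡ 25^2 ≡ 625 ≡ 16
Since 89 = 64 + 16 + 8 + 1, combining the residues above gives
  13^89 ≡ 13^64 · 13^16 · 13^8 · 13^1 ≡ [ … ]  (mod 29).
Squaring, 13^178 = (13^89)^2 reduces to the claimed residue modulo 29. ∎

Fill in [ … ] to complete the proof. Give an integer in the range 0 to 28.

6

Multiply the listed residues: 16 · 24 · 16 · 13 = 384 → 6144 → 79872.
Reducing modulo 29: 79872 = 2754·29 + 6, so 13^89 ≡ 6.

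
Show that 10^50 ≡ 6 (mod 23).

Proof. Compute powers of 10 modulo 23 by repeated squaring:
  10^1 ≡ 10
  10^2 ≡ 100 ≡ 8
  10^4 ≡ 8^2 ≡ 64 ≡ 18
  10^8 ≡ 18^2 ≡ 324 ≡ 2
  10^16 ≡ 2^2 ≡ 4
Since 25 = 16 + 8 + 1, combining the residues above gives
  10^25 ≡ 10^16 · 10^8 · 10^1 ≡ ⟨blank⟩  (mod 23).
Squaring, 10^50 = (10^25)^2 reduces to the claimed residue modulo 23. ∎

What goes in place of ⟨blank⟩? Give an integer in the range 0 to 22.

Multiply the listed residues: 4 · 2 · 10 = 8 → 80.
Reducing modulo 23: 80 = 3·23 + 11, so 10^25 ≡ 11.

11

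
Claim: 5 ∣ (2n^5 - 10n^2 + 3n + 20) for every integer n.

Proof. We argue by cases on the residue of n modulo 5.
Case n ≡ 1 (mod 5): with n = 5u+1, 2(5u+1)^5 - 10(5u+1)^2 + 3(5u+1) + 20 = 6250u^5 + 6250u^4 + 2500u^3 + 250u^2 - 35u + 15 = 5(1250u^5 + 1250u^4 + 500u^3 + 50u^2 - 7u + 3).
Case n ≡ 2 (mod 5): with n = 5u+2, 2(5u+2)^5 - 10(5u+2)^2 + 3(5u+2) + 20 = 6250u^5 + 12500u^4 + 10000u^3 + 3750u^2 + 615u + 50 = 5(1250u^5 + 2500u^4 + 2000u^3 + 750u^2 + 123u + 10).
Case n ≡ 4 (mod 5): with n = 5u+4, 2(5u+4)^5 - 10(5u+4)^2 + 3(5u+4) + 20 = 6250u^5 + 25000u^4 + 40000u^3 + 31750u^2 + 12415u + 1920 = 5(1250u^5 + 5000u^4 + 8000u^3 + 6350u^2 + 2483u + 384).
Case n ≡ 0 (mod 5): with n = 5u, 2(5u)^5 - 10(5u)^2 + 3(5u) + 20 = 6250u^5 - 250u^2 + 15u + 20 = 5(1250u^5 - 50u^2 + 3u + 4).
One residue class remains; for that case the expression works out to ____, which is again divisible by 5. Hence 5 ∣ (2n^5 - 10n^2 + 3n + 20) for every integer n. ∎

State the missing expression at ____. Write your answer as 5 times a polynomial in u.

5(1250u^5 + 3750u^4 + 4500u^3 + 2650u^2 + 753u + 85)

The residues treated are {1, 2, 4, 0}, so the missing case is n ≡ 3 (mod 5); write n = 5u+3.
Then 2(5u+3)^5 - 10(5u+3)^2 + 3(5u+3) + 20 = 6250u^5 + 18750u^4 + 22500u^3 + 13250u^2 + 3765u + 425 = 5(1250u^5 + 3750u^4 + 4500u^3 + 2650u^2 + 753u + 85).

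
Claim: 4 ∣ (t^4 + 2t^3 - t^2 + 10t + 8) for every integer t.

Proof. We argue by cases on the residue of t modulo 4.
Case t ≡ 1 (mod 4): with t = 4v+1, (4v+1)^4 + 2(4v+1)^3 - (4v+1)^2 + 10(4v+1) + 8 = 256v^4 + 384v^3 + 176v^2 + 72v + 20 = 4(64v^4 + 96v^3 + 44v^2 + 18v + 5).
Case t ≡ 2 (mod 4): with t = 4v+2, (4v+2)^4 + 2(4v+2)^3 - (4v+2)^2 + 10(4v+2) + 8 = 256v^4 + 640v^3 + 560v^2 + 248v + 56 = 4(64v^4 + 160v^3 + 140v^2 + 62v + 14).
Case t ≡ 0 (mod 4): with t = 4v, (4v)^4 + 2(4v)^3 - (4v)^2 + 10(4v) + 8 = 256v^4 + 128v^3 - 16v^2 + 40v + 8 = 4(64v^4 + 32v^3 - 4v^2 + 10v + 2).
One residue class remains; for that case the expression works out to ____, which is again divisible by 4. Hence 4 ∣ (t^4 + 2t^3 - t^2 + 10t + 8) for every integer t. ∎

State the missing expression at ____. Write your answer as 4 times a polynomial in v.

4(64v^4 + 224v^3 + 284v^2 + 166v + 41)

Only t ≡ 3 (mod 4) is unaccounted for. Put t = 4v+3:
(4v+3)^4 + 2(4v+3)^3 - (4v+3)^2 + 10(4v+3) + 8 expands to 256v^4 + 896v^3 + 1136v^2 + 664v + 164,
and factoring out 4 leaves 4(64v^4 + 224v^3 + 284v^2 + 166v + 41).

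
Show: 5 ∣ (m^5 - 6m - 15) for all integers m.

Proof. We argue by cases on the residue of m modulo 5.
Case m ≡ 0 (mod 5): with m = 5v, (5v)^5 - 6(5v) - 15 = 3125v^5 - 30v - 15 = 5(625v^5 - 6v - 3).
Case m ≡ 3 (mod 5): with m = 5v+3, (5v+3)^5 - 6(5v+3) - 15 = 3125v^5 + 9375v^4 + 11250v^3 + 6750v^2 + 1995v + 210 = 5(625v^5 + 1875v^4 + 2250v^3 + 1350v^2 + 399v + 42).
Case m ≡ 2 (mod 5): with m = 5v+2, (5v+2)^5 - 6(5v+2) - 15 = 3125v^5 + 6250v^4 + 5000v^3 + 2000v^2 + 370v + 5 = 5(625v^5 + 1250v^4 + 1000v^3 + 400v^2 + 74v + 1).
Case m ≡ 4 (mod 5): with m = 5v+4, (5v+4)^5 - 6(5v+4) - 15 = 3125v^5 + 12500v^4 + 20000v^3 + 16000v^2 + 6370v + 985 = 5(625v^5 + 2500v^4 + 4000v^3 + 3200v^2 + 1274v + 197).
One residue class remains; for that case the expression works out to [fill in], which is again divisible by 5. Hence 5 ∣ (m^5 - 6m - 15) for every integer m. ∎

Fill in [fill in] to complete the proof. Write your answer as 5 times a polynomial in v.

5(625v^5 + 625v^4 + 250v^3 + 50v^2 - v - 4)

Only m ≡ 1 (mod 5) is unaccounted for. Put m = 5v+1:
(5v+1)^5 - 6(5v+1) - 15 expands to 3125v^5 + 3125v^4 + 1250v^3 + 250v^2 - 5v - 20,
and factoring out 5 leaves 5(625v^5 + 625v^4 + 250v^3 + 50v^2 - v - 4).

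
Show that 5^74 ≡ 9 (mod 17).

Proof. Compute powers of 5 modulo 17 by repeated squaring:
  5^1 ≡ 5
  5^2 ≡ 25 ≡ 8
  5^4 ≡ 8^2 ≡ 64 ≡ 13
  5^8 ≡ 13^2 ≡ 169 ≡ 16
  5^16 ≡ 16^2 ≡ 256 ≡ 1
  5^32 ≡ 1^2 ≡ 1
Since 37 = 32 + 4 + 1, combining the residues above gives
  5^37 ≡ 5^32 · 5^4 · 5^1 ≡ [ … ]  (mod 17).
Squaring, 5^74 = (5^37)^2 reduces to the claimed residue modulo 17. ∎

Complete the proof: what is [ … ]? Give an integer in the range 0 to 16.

Multiply the listed residues: 1 · 13 · 5 = 13 → 65.
Reducing modulo 17: 65 = 3·17 + 14, so 5^37 ≡ 14.

14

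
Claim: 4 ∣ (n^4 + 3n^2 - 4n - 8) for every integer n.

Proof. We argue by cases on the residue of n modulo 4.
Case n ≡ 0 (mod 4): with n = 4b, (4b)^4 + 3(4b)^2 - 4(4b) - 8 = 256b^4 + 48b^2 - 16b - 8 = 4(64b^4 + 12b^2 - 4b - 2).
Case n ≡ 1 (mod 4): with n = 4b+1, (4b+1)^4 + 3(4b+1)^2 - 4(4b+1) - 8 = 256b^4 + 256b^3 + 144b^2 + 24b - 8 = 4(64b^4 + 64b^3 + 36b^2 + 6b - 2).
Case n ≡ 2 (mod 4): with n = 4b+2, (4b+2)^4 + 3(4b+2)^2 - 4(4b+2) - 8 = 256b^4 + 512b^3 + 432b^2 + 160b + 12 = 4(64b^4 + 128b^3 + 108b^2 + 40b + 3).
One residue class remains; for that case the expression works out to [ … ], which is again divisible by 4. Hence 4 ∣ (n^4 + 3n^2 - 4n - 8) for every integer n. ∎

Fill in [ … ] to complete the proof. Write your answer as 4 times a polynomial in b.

4(64b^4 + 192b^3 + 228b^2 + 122b + 22)

Only n ≡ 3 (mod 4) is unaccounted for. Put n = 4b+3:
(4b+3)^4 + 3(4b+3)^2 - 4(4b+3) - 8 expands to 256b^4 + 768b^3 + 912b^2 + 488b + 88,
and factoring out 4 leaves 4(64b^4 + 192b^3 + 228b^2 + 122b + 22).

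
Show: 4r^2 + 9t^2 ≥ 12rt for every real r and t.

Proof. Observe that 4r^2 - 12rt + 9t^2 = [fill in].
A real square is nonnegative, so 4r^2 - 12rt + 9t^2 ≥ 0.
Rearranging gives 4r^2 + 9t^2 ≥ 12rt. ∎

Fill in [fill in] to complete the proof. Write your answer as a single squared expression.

(2r - 3t)^2

4r^2 - 12rt + 9t^2 is a perfect-square trinomial: the outer terms are (2r)^2 and (3t)^2, and the cross term is -2·2r·3t.
So 4r^2 - 12rt + 9t^2 = (2r - 3t)^2 ≥ 0.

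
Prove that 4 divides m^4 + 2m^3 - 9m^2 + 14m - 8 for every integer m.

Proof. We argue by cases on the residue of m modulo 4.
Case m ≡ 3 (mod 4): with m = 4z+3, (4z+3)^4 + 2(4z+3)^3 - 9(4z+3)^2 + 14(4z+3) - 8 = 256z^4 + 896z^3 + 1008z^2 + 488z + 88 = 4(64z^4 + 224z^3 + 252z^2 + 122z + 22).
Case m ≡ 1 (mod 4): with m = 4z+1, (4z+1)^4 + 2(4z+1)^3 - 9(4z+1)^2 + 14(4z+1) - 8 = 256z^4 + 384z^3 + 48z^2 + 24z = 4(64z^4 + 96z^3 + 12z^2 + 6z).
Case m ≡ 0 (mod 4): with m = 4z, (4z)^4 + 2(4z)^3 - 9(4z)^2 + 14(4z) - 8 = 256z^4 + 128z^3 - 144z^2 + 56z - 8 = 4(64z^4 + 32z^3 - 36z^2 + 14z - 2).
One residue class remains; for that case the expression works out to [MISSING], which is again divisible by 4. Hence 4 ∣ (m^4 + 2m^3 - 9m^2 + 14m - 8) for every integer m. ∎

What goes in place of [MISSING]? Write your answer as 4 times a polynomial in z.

4(64z^4 + 160z^3 + 108z^2 + 34z + 4)

The residues treated are {3, 1, 0}, so the missing case is m ≡ 2 (mod 4); write m = 4z+2.
Then (4z+2)^4 + 2(4z+2)^3 - 9(4z+2)^2 + 14(4z+2) - 8 = 256z^4 + 640z^3 + 432z^2 + 136z + 16 = 4(64z^4 + 160z^3 + 108z^2 + 34z + 4).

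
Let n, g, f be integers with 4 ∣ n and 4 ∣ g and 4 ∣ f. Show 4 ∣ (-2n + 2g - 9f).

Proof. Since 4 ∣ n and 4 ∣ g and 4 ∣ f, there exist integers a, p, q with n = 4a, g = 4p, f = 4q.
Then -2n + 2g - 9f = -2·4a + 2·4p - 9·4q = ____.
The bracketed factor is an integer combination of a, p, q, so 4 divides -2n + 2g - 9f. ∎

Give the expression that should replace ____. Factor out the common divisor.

Each term has a factor of 4: -2·4a + 2·4p - 9·4q = 4·(-2a + 2p - 9q).
Since -2a + 2p - 9q is an integer, 4 ∣ (-2n + 2g - 9f).

4(-2a + 2p - 9q)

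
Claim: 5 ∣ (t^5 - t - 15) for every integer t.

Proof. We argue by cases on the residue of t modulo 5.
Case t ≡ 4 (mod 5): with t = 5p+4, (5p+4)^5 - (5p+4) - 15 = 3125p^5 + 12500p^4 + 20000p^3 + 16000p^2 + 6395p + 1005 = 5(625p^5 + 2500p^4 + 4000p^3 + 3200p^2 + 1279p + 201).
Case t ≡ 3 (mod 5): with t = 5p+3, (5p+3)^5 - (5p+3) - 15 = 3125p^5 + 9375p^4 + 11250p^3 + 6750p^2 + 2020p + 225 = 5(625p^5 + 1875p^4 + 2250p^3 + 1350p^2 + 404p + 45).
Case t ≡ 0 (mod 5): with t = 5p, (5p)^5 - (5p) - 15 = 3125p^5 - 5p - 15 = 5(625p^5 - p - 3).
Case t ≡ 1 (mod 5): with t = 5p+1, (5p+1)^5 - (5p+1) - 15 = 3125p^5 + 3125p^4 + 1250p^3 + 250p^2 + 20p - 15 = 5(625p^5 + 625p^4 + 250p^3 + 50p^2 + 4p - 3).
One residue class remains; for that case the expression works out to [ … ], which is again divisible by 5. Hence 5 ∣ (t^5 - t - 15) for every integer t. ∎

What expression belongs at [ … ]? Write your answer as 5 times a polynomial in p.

The residues treated are {4, 3, 0, 1}, so the missing case is t ≡ 2 (mod 5); write t = 5p+2.
Then (5p+2)^5 - (5p+2) - 15 = 3125p^5 + 6250p^4 + 5000p^3 + 2000p^2 + 395p + 15 = 5(625p^5 + 1250p^4 + 1000p^3 + 400p^2 + 79p + 3).

5(625p^5 + 1250p^4 + 1000p^3 + 400p^2 + 79p + 3)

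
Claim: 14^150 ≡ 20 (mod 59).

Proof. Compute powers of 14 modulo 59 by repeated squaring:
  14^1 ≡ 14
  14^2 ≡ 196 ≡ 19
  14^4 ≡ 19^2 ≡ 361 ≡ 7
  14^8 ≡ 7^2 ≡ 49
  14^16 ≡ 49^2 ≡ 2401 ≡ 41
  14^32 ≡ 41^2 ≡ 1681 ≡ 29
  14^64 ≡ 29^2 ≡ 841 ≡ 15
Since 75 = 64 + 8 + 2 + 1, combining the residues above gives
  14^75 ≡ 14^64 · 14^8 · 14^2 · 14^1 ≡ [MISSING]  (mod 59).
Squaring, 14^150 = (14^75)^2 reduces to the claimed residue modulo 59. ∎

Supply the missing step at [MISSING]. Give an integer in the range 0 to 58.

Multiply the listed residues: 15 · 49 · 19 · 14 = 735 → 13965 → 195510.
Reducing modulo 59: 195510 = 3313·59 + 43, so 14^75 ≡ 43.

43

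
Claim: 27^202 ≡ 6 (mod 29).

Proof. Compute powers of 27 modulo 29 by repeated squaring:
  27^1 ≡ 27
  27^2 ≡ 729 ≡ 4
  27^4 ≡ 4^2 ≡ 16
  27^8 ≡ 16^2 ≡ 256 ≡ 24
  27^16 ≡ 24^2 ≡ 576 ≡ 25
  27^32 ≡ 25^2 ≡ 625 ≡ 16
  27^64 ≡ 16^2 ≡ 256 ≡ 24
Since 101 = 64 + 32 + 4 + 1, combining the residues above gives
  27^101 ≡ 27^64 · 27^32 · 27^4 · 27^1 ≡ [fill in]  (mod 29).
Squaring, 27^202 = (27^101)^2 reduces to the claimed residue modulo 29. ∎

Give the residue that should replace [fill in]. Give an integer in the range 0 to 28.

27^64 · 27^32 · 27^4 · 27^1 ≡ 24 · 16 · 16 · 27 = 165888.
165888 mod 29 = 8, so 27^101 ≡ 8 (mod 29).

8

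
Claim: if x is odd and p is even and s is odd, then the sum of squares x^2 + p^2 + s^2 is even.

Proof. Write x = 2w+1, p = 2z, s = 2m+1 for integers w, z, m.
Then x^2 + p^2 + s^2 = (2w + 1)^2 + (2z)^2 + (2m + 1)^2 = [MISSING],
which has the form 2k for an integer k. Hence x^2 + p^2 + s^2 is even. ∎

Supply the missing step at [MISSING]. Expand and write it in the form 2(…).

2(2m^2 + 2m + 2w^2 + 2w + 2z^2 + 1)

(2w + 1)^2 + (2z)^2 + (2m + 1)^2 = 4m^2 + 4m + 4w^2 + 4w + 4z^2 + 2
= 2(2m^2 + 2m + 2w^2 + 2w + 2z^2 + 1).
Since 2m^2 + 2m + 2w^2 + 2w + 2z^2 + 1 is an integer, the sum of squares is of the form 2k for an integer k.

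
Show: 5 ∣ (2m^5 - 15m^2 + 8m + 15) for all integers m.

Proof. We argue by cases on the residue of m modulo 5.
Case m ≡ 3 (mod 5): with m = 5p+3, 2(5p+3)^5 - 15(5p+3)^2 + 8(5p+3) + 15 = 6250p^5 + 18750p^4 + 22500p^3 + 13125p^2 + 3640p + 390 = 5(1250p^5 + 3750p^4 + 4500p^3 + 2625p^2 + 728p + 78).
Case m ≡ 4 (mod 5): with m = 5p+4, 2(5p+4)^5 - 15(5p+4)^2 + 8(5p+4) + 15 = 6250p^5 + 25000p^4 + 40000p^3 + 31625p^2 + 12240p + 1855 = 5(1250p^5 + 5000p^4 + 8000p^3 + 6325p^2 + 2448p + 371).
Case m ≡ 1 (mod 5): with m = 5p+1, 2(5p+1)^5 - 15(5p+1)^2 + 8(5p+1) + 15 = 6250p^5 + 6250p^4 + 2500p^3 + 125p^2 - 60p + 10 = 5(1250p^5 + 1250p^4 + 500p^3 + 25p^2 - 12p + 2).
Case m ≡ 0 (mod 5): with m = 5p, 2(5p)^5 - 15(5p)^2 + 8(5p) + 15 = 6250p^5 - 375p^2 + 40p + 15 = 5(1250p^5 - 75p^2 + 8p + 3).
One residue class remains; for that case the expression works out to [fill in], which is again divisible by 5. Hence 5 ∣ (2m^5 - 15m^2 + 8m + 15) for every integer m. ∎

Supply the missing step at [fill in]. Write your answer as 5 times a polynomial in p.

5(1250p^5 + 2500p^4 + 2000p^3 + 725p^2 + 108p + 7)

Only m ≡ 2 (mod 5) is unaccounted for. Put m = 5p+2:
2(5p+2)^5 - 15(5p+2)^2 + 8(5p+2) + 15 expands to 6250p^5 + 12500p^4 + 10000p^3 + 3625p^2 + 540p + 35,
and factoring out 5 leaves 5(1250p^5 + 2500p^4 + 2000p^3 + 725p^2 + 108p + 7).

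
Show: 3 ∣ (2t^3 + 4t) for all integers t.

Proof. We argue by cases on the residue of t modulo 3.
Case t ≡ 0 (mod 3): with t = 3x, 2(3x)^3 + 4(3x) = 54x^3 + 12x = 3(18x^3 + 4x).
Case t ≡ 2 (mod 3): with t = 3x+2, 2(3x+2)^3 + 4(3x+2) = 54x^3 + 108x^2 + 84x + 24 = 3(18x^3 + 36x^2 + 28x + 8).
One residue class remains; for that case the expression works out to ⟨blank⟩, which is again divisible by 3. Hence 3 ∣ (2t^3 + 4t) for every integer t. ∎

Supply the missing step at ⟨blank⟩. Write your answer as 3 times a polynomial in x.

3(18x^3 + 18x^2 + 10x + 2)

Only t ≡ 1 (mod 3) is unaccounted for. Put t = 3x+1:
2(3x+1)^3 + 4(3x+1) expands to 54x^3 + 54x^2 + 30x + 6,
and factoring out 3 leaves 3(18x^3 + 18x^2 + 10x + 2).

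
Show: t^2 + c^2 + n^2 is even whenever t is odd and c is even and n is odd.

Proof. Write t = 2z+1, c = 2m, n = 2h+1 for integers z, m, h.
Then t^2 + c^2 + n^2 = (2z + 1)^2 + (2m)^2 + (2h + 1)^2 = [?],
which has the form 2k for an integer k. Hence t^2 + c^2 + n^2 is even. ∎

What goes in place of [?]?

2(2h^2 + 2h + 2m^2 + 2z^2 + 2z + 1)

(2z + 1)^2 + (2m)^2 + (2h + 1)^2 = 4h^2 + 4h + 4m^2 + 4z^2 + 4z + 2
= 2(2h^2 + 2h + 2m^2 + 2z^2 + 2z + 1).
Since 2h^2 + 2h + 2m^2 + 2z^2 + 2z + 1 is an integer, the sum of squares is of the form 2k for an integer k.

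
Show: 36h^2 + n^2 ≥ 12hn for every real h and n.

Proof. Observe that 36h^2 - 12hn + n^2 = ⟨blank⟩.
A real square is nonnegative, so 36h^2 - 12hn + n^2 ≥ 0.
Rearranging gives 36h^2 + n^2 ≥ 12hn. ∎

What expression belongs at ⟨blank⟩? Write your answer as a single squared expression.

36h^2 - 12hn + n^2 is a perfect-square trinomial: the outer terms are (6h)^2 and (n)^2, and the cross term is -2·6h·n.
So 36h^2 - 12hn + n^2 = (6h - n)^2 ≥ 0.

(6h - n)^2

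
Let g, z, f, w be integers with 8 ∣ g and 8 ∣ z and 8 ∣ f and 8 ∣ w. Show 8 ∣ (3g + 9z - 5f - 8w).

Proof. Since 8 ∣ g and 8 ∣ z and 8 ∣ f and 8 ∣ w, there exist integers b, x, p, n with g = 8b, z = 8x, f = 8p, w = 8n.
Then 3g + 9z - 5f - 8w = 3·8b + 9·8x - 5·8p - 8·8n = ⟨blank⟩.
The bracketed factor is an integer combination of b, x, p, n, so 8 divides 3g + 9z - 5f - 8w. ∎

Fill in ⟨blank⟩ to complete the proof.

Pull the common 8 out of every term: 3·8b + 9·8x - 5·8p - 8·8n = 8(3b - 8n - 5p + 9x).
3b - 8n - 5p + 9x is an integer, which exhibits the divisibility.

8(3b - 8n - 5p + 9x)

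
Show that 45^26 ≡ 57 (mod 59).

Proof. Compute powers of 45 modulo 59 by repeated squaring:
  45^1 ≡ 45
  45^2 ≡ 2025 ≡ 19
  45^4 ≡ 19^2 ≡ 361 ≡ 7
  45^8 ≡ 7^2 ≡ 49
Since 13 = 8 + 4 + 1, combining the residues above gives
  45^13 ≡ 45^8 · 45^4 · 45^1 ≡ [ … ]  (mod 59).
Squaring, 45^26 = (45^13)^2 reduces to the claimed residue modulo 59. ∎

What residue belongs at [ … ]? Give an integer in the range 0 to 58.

36

Multiply the listed residues: 49 · 7 · 45 = 343 → 15435.
Reducing modulo 59: 15435 = 261·59 + 36, so 45^13 ≡ 36.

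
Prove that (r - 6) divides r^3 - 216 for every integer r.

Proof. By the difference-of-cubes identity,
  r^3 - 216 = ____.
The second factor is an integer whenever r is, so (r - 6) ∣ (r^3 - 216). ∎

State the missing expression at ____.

Polynomial division of r^3 - 216 by r - 6 leaves remainder 0 and quotient r^2 + 6r + 36.
Hence r^3 - 216 = (r - 6)(r^2 + 6r + 36).

(r - 6)(r^2 + 6r + 36)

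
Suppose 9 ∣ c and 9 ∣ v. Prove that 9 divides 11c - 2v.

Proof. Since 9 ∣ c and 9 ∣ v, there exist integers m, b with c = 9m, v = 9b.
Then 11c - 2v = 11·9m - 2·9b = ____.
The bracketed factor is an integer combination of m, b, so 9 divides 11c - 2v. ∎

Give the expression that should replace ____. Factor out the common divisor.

9(-2b + 11m)

Pull the common 9 out of every term: 11·9m - 2·9b = 9(-2b + 11m).
-2b + 11m is an integer, which exhibits the divisibility.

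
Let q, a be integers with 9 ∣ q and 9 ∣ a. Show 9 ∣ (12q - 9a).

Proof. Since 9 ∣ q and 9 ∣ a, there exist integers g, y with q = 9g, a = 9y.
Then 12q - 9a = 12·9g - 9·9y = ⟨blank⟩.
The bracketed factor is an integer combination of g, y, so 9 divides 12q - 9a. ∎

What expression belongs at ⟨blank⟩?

Each term has a factor of 9: 12·9g - 9·9y = 9·(12g - 9y).
Since 12g - 9y is an integer, 9 ∣ (12q - 9a).

9(12g - 9y)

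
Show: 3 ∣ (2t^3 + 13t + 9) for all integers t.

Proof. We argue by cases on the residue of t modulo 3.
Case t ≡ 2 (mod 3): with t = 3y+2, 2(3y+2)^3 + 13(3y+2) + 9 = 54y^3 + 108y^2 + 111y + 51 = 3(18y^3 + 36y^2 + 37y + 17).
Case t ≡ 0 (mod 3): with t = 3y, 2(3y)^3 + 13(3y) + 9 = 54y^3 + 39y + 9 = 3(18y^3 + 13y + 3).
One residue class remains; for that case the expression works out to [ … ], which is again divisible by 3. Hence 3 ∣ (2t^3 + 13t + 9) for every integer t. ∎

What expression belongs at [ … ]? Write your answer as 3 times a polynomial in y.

Only t ≡ 1 (mod 3) is unaccounted for. Put t = 3y+1:
2(3y+1)^3 + 13(3y+1) + 9 expands to 54y^3 + 54y^2 + 57y + 24,
and factoring out 3 leaves 3(18y^3 + 18y^2 + 19y + 8).

3(18y^3 + 18y^2 + 19y + 8)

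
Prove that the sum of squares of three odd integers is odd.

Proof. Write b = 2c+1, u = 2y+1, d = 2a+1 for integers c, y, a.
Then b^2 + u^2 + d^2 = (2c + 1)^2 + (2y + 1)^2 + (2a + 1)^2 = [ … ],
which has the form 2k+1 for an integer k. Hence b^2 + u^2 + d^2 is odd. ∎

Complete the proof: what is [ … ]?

2(2a^2 + 2a + 2c^2 + 2c + 2y^2 + 2y + 1) + 1

Expanding: (2c + 1)^2 + (2y + 1)^2 + (2a + 1)^2 = 4a^2 + 4a + 4c^2 + 4c + 4y^2 + 4y + 3.
Every term except the constant is even, so this is 2(2a^2 + 2a + 2c^2 + 2c + 2y^2 + 2y + 1) + 1,
and 2a^2 + 2a + 2c^2 + 2c + 2y^2 + 2y + 1 ∈ ℤ gives the required form.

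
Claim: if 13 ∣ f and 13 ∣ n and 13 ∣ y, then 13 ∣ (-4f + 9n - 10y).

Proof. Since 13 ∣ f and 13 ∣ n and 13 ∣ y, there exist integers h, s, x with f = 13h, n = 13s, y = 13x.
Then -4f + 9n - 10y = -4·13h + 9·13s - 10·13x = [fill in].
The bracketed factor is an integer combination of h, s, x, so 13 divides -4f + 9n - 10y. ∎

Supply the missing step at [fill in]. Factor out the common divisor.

13(-4h + 9s - 10x)

Pull the common 13 out of every term: -4·13h + 9·13s - 10·13x = 13(-4h + 9s - 10x).
-4h + 9s - 10x is an integer, which exhibits the divisibility.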